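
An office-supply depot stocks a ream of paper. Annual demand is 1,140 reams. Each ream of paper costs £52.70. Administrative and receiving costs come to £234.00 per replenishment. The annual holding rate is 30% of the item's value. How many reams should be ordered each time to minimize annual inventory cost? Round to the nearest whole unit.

Holding cost H = 0.30 × £52.70 = £15.8100 per unit per year.
EOQ = √(2DS / H) = √(2 × 1,140 × 234 / 15.81).
= √(533,520 / 15.81) = √33,745.7306 ≈ 183.700.

Q* ≈ 184 reams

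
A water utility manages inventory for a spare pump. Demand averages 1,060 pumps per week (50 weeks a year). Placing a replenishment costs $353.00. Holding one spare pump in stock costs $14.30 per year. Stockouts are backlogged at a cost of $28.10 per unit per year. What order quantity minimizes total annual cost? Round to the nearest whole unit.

Q* ≈ 1,987 pumps

Annual demand D = 1,060 × 50 = 53,000.
With planned backorders, Q* = √(2DS/H) · √((H+B)/B).
√(2DS/H) = √(2 × 53,000 × 353 / 14.3) = 1617.604.
√((H+B)/B) = √((14.3+28.1)/28.1) = 1.2284.
Q* ≈ 1987.019.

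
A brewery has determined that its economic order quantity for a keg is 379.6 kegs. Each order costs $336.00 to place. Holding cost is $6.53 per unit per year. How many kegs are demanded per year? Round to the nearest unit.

Invert the EOQ relation Q*² = 2DS/H.
From Q* = √(2DS/H): D = Q*²H / (2S) = 379.6² × 6.53 / (2 × 336) = 1400.220.

D ≈ 1,400 kegs per year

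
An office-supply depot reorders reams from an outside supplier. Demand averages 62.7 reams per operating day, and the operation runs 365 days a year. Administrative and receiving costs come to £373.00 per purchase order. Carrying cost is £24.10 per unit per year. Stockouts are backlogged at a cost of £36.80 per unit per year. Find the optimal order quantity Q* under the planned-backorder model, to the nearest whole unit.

Annual demand D = 62.7 × 365 = 22,885.5.
With planned backorders, Q* = √(2DS/H) · √((H+B)/B).
√(2DS/H) = √(2 × 22,885.5 × 373 / 24.1) = 841.669.
√((H+B)/B) = √((24.1+36.8)/36.8) = 1.2864.
Q* ≈ 1082.744.

Q* ≈ 1,083 reams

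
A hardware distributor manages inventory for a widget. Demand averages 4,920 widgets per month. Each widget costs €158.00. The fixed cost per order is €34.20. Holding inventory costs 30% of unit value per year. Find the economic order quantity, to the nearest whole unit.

Q* ≈ 292 widgets

Annual demand D = 4,920 × 12 = 59,040.
Holding cost H = 0.30 × €158.00 = €47.4000 per unit per year.
EOQ = √(2DS / H) = √(2 × 59,040 × 34.2 / 47.4).
= √(4,038,336 / 47.4) = √85,196.962 ≈ 291.885.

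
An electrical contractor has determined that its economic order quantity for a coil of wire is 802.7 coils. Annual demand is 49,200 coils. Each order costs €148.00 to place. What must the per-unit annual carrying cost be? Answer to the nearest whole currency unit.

The basic EOQ model gives Q* = √(2DS/H); rearrange for the unknown.
From Q* = √(2DS/H): H = 2DS / Q*² = 2 × 49,200 × 148 / 802.7² = 22.6022.

H ≈ €23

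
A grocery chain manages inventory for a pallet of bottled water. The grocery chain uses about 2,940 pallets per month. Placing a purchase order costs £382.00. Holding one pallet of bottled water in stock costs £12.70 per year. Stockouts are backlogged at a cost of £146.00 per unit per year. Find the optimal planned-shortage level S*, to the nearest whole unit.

Annual demand D = 2,940 × 12 = 35,280.
With planned backorders, Q* = √(2DS/H) · √((H+B)/B).
√(2DS/H) = √(2 × 35,280 × 382 / 12.7) = 1456.831.
√((H+B)/B) = √((12.7+146)/146) = 1.0426.
Q* ≈ 1518.872.
S* = Q* · H/(H+B) = 1518.872 × 12.7/158.7 ≈ 121.548.

S* ≈ 122 pallets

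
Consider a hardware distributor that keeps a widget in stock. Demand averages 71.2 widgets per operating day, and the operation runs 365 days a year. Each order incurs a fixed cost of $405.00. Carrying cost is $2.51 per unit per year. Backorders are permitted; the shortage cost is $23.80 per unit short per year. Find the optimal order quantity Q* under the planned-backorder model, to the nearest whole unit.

Annual demand D = 71.2 × 365 = 25,988.
With planned backorders, Q* = √(2DS/H) · √((H+B)/B).
√(2DS/H) = √(2 × 25,988 × 405 / 2.51) = 2895.957.
√((H+B)/B) = √((2.51+23.8)/23.8) = 1.0514.
Q* ≈ 3044.837.

Q* ≈ 3,045 widgets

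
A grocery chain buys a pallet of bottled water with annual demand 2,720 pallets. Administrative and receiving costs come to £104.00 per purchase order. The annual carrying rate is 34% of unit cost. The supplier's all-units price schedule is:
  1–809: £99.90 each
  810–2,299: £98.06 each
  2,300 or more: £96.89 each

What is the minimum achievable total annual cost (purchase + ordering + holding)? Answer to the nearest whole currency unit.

TC* ≈ £276,112

Holding cost per unit per year at price C is H = 0.34·C.
Evaluate total cost at each tier's feasible EOQ or, if the EOQ is below the tier, at the tier's minimum quantity.
EOQ at £99.90 = 129.1 (feasible in tier 1): TC = 2,720×£99.90 + (2,720/129.1)×104 + (129.1/2)×0.34×£99.90 = £276,111.67.
EOQ at £98.06 = 130.3 < 810, so use break Q=810: TC = 2,720×£98.06 + (2,720/810.0)×104 + (810.0/2)×0.34×£98.06 = £280,575.30.
EOQ at £96.89 = 131.1 < 2300, so use break Q=2300: TC = 2,720×£96.89 + (2,720/2300.0)×104 + (2300.0/2)×0.34×£96.89 = £301,547.78.
Lowest total cost among the candidates is at Q = 129.1.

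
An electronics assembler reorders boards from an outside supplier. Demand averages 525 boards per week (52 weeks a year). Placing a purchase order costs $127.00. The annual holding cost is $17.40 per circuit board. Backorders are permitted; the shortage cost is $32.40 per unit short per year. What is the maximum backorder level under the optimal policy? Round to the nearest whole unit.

Annual demand D = 525 × 52 = 27,300.
With planned backorders, Q* = √(2DS/H) · √((H+B)/B).
√(2DS/H) = √(2 × 27,300 × 127 / 17.4) = 631.282.
√((H+B)/B) = √((17.4+32.4)/32.4) = 1.2398.
Q* ≈ 782.647.
S* = Q* · H/(H+B) = 782.647 × 17.4/49.8 ≈ 273.455.

S* ≈ 273 boards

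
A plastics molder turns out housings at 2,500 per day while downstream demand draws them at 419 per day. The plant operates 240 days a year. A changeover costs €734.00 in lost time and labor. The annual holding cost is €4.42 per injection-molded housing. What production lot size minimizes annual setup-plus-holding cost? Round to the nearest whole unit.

Annual demand D = 419 × 240 = 100,560.
Production build-up factor (1 − d/p) = 1 − 419/2,500 = 0.8324.
Q* = √(2DS / (H(1 − d/p))) = √(2 × 100,560 × 734 / (4.42 × 0.8324)).
= √(147,622,080 / 3.6792) ≈ 6334.298.

Q* ≈ 6,334 housings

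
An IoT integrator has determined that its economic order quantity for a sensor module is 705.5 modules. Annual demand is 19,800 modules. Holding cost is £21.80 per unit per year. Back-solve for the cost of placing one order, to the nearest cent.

S ≈ £274.00

Squaring Q* = √(2DS/H) gives Q*² = 2DS/H.
From Q* = √(2DS/H): S = Q*²H / (2D) = 705.5² × 21.8 / (2 × 19,800) = 274.0030.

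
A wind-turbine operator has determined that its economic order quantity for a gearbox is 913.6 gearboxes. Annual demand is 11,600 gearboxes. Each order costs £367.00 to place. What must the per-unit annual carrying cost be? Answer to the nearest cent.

Invert the EOQ relation Q*² = 2DS/H.
From Q* = √(2DS/H): H = 2DS / Q*² = 2 × 11,600 × 367 / 913.6² = 10.2010.

H ≈ £10.20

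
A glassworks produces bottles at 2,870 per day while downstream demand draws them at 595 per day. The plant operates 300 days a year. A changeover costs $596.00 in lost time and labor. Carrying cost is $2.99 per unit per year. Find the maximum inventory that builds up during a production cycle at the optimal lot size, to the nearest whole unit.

I_max ≈ 7,511 bottles

Annual demand D = 595 × 300 = 178,500.
Production build-up factor (1 − d/p) = 1 − 595/2,870 = 0.7927.
Q* = √(2DS / (H(1 − d/p))) = √(2 × 178,500 × 596 / (2.99 × 0.7927)).
= √(212,772,000 / 2.3701) ≈ 9474.840.
Maximum inventory = Q*(1 − d/p) = 9474.840 × 0.7927 ≈ 7510.544.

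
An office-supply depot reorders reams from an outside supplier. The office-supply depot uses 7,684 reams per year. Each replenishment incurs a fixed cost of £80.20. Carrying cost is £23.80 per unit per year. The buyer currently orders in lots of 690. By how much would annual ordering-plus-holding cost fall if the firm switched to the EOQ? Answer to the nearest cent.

Extra cost ≈ £3,688.05 per year

EOQ = √(2DS/H) = √(2 × 7,684 × 80.2 / 23.8) ≈ 227.57.
Cost at Q* = (D/Q*)S + (Q*/2)H = √(2DSH) ≈ £5,416.07.
Cost at Q = 690: (7,684/690)×80.2 + (690/2)×23.8 = £893.13 + £8,211.00 = £9,104.13.
Excess = £9,104.13 − £5,416.07 = £3,688.05.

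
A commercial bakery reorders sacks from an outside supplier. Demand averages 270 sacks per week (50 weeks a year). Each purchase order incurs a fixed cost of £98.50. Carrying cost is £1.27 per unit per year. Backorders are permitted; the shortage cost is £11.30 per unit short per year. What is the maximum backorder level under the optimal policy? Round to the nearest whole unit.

Annual demand D = 270 × 50 = 13,500.
With planned backorders, Q* = √(2DS/H) · √((H+B)/B).
√(2DS/H) = √(2 × 13,500 × 98.5 / 1.27) = 1447.099.
√((H+B)/B) = √((1.27+11.3)/11.3) = 1.0547.
Q* ≈ 1526.253.
S* = Q* · H/(H+B) = 1526.253 × 1.27/12.57 ≈ 154.204.

S* ≈ 154 sacks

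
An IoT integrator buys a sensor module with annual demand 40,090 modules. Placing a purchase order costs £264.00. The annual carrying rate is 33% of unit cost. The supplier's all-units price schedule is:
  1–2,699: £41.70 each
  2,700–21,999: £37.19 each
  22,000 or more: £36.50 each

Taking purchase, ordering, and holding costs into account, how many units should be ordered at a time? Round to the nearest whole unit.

Holding cost per unit per year at price C is H = 0.33·C.
Evaluate total cost at each tier's feasible EOQ or, if the EOQ is below the tier, at the tier's minimum quantity.
EOQ at £41.70 = 1240.3 (feasible in tier 1): TC = 40,090×£41.70 + (40,090/1240.3)×264 + (1240.3/2)×0.33×£41.70 = £1,688,820.11.
EOQ at £37.19 = 1313.3 < 2700, so use break Q=2700: TC = 40,090×£37.19 + (40,090/2700.0)×264 + (2700.0/2)×0.33×£37.19 = £1,511,435.16.
EOQ at £36.50 = 1325.7 < 22000, so use break Q=22000: TC = 40,090×£36.50 + (40,090/22000.0)×264 + (22000.0/2)×0.33×£36.50 = £1,596,261.08.
Lowest total cost is £1,511,435.16 at Q = 2700.0.

Q* ≈ 2,700 modules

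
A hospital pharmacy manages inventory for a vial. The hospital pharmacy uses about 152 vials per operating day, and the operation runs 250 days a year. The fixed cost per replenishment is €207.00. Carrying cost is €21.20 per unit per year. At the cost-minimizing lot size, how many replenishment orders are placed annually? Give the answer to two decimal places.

N ≈ 44.11 orders per year

Annual demand D = 152 × 250 = 38,000.
Q* = √(2DS/H) = √(2 × 38,000 × 207 / 21.2) ≈ 861.44.
Orders per year = D / Q* = 38,000 / 861.44 ≈ 44.112.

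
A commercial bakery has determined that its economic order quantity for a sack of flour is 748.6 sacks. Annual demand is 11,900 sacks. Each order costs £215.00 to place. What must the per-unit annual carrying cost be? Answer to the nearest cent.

The basic EOQ model gives Q* = √(2DS/H); rearrange for the unknown.
From Q* = √(2DS/H): H = 2DS / Q*² = 2 × 11,900 × 215 / 748.6² = 9.1309.

H ≈ £9.13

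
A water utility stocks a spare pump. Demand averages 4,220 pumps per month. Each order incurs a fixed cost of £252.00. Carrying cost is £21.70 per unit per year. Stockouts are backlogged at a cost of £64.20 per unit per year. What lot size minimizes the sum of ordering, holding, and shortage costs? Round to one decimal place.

Q* ≈ 1,254.5 pumps

Annual demand D = 4,220 × 12 = 50,640.
With planned backorders, Q* = √(2DS/H) · √((H+B)/B).
√(2DS/H) = √(2 × 50,640 × 252 / 21.7) = 1084.507.
√((H+B)/B) = √((21.7+64.2)/64.2) = 1.1567.
Q* ≈ 1254.473.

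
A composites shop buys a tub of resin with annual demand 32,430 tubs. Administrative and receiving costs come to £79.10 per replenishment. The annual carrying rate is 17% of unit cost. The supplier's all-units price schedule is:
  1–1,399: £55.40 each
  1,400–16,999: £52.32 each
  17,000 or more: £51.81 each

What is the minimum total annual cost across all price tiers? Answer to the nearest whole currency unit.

TC* ≈ £1,704,796

Holding cost per unit per year at price C is H = 0.17·C.
For each price level, check whether its EOQ is feasible; otherwise the best quantity at that price is the breakpoint.
EOQ at £55.40 = 738.1 (feasible in tier 1): TC = 32,430×£55.40 + (32,430/738.1)×79.1 + (738.1/2)×0.17×£55.40 = £1,803,573.14.
EOQ at £52.32 = 759.5 < 1400, so use break Q=1400: TC = 32,430×£52.32 + (32,430/1400.0)×79.1 + (1400.0/2)×0.17×£52.32 = £1,704,795.98.
EOQ at £51.81 = 763.2 < 17000, so use break Q=17000: TC = 32,430×£51.81 + (32,430/17000.0)×79.1 + (17000.0/2)×0.17×£51.81 = £1,755,214.64.
Lowest total cost among the candidates is at Q = 1400.0.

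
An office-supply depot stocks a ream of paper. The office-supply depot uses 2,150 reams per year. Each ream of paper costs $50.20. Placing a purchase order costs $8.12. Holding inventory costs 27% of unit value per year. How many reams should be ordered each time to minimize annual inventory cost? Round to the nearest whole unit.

Q* ≈ 51 reams

Holding cost H = 0.27 × $50.20 = $13.5540 per unit per year.
EOQ = √(2DS / H) = √(2 × 2,150 × 8.12 / 13.554).
= √(34,916 / 13.554) = √2,576.0661 ≈ 50.755.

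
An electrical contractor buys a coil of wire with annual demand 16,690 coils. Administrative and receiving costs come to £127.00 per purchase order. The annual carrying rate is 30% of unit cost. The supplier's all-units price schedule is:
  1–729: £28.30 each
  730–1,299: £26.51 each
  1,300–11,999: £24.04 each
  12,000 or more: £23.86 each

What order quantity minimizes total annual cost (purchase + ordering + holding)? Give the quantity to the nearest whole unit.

Holding cost per unit per year at price C is H = 0.30·C.
Candidates are each tier's EOQ (if it falls in that tier) and each price-break quantity.
EOQ at £28.30 = 706.6 (feasible in tier 1): TC = 16,690×£28.30 + (16,690/706.6)×127 + (706.6/2)×0.30×£28.30 = £478,326.28.
EOQ at £26.51 = 730.1 (feasible in tier 2): TC = 16,690×£26.51 + (16,690/730.1)×127 + (730.1/2)×0.30×£26.51 = £448,258.35.
EOQ at £24.04 = 766.7 < 1300, so use break Q=1300: TC = 16,690×£24.04 + (16,690/1300.0)×127 + (1300.0/2)×0.30×£24.04 = £407,545.88.
EOQ at £23.86 = 769.6 < 12000, so use break Q=12000: TC = 16,690×£23.86 + (16,690/12000.0)×127 + (12000.0/2)×0.30×£23.86 = £441,348.04.
Lowest total cost is £407,545.88 at Q = 1300.0.

Q* ≈ 1,300 coils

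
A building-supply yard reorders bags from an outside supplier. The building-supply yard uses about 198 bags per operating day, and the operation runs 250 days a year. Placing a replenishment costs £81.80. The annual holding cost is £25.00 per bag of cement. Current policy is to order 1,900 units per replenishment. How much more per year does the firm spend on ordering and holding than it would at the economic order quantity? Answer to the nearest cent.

Annual demand D = 198 × 250 = 49,500.
EOQ = √(2DS/H) = √(2 × 49,500 × 81.8 / 25) ≈ 569.15.
Cost at Q* = (D/Q*)S + (Q*/2)H = √(2DSH) ≈ £14,228.67.
Cost at Q = 1,900: (49,500/1,900)×81.8 + (1,900/2)×25 = £2,131.11 + £23,750.00 = £25,881.11.
Excess = £25,881.11 − £14,228.67 = £11,652.44.

Extra cost ≈ £11,652.44 per year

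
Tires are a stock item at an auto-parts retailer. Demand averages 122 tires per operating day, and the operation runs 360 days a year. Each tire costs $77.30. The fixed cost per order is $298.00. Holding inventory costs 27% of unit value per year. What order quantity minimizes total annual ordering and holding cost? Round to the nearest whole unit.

Q* ≈ 1,120 tires

Annual demand D = 122 × 360 = 43,920.
Holding cost H = 0.27 × $77.30 = $20.8710 per unit per year.
EOQ = √(2DS / H) = √(2 × 43,920 × 298 / 20.871).
= √(26,176,320 / 20.871) = √1,254,195.774 ≈ 1119.909.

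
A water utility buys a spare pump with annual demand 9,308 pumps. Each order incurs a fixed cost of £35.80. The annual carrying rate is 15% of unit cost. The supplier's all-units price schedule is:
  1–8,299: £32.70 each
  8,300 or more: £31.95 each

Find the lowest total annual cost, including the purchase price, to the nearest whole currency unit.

Holding cost per unit per year at price C is H = 0.15·C.
For each price level, check whether its EOQ is feasible; otherwise the best quantity at that price is the breakpoint.
EOQ at £32.70 = 368.6 (feasible in tier 1): TC = 9,308×£32.70 + (9,308/368.6)×35.8 + (368.6/2)×0.15×£32.70 = £306,179.62.
EOQ at £31.95 = 372.9 < 8300, so use break Q=8300: TC = 9,308×£31.95 + (9,308/8300.0)×35.8 + (8300.0/2)×0.15×£31.95 = £317,319.62.
Lowest total cost among the candidates is at Q = 368.6.

TC* ≈ £306,180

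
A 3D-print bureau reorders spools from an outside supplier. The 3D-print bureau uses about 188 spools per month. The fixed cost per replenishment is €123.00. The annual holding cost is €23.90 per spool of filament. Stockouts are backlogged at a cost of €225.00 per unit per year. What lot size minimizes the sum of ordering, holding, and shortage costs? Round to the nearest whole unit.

Annual demand D = 188 × 12 = 2,256.
With planned backorders, Q* = √(2DS/H) · √((H+B)/B).
√(2DS/H) = √(2 × 2,256 × 123 / 23.9) = 152.384.
√((H+B)/B) = √((23.9+225)/225) = 1.0518.
Q* ≈ 160.273.

Q* ≈ 160 spools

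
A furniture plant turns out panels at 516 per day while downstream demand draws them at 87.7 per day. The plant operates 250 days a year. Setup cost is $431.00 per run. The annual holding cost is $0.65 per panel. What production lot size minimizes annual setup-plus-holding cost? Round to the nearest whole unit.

Annual demand D = 87.7 × 250 = 21,925.
Production build-up factor (1 − d/p) = 1 − 87.7/516 = 0.8300.
Q* = √(2DS / (H(1 − d/p))) = √(2 × 21,925 × 431 / (0.65 × 0.8300)).
= √(18,899,350 / 0.5395) ≈ 5918.581.

Q* ≈ 5,919 panels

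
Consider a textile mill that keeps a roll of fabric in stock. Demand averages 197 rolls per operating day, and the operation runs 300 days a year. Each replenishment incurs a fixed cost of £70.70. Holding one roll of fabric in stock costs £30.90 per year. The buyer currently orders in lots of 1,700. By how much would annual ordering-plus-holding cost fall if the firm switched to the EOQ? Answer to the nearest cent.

Annual demand D = 197 × 300 = 59,100.
EOQ = √(2DS/H) = √(2 × 59,100 × 70.7 / 30.9) ≈ 520.04.
Cost at Q* = (D/Q*)S + (Q*/2)H = √(2DSH) ≈ £16,069.33.
Cost at Q = 1,700: (59,100/1,700)×70.7 + (1,700/2)×30.9 = £2,457.86 + £26,265.00 = £28,722.86.
Excess = £28,722.86 − £16,069.33 = £12,653.54.

Extra cost ≈ £12,653.54 per year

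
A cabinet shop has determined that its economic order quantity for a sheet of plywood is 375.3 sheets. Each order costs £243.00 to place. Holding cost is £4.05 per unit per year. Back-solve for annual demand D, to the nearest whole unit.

D ≈ 1,174 sheets per year

The basic EOQ model gives Q* = √(2DS/H); rearrange for the unknown.
From Q* = √(2DS/H): D = Q*²H / (2S) = 375.3² × 4.05 / (2 × 243) = 1173.751.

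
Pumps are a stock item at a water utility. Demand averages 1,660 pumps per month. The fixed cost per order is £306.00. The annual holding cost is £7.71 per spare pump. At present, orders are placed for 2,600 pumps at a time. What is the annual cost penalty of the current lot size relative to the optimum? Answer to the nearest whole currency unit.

Annual demand D = 1,660 × 12 = 19,920.
EOQ = √(2DS/H) = √(2 × 19,920 × 306 / 7.71) ≈ 1257.46.
Cost at Q* = (D/Q*)S + (Q*/2)H = √(2DSH) ≈ £9,694.99.
Cost at Q = 2,600: (19,920/2,600)×306 + (2,600/2)×7.71 = £2,344.43 + £10,023.00 = £12,367.43.
Excess = £12,367.43 − £9,694.99 = £2,672.44.

Extra cost ≈ £2,672 per year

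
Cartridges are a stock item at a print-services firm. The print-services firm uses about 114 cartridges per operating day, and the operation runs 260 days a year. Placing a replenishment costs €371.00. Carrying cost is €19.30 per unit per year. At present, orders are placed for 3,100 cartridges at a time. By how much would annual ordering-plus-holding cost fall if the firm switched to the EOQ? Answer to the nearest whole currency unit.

Annual demand D = 114 × 260 = 29,640.
EOQ = √(2DS/H) = √(2 × 29,640 × 371 / 19.3) ≈ 1067.49.
Cost at Q* = (D/Q*)S + (Q*/2)H = √(2DSH) ≈ €20,602.49.
Cost at Q = 3,100: (29,640/3,100)×371 + (3,100/2)×19.3 = €3,547.24 + €29,915.00 = €33,462.24.
Excess = €33,462.24 − €20,602.49 = €12,859.75.

Extra cost ≈ €12,860 per year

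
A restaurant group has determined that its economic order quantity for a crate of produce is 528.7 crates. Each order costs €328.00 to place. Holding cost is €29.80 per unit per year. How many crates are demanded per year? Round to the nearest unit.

Squaring Q* = √(2DS/H) gives Q*² = 2DS/H.
From Q* = √(2DS/H): D = Q*²H / (2S) = 528.7² × 29.8 / (2 × 328) = 12697.875.

D ≈ 12,698 crates per year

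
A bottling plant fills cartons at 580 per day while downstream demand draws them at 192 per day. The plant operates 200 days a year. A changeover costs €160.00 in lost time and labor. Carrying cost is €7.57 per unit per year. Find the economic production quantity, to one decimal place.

Q* ≈ 1,557.7 cartons

Annual demand D = 192 × 200 = 38,400.
Production build-up factor (1 − d/p) = 1 − 192/580 = 0.6690.
Q* = √(2DS / (H(1 − d/p))) = √(2 × 38,400 × 160 / (7.57 × 0.6690)).
= √(12,288,000 / 5.0641) ≈ 1557.725.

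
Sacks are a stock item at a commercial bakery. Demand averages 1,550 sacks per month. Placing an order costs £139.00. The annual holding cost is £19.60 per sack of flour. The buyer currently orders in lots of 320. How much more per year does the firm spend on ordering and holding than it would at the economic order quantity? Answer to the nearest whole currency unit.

Annual demand D = 1,550 × 12 = 18,600.
EOQ = √(2DS/H) = √(2 × 18,600 × 139 / 19.6) ≈ 513.63.
Cost at Q* = (D/Q*)S + (Q*/2)H = √(2DSH) ≈ £10,067.16.
Cost at Q = 320: (18,600/320)×139 + (320/2)×19.6 = £8,079.38 + £3,136.00 = £11,215.38.
Excess = £11,215.38 − £10,067.16 = £1,148.22.

Extra cost ≈ £1,148 per year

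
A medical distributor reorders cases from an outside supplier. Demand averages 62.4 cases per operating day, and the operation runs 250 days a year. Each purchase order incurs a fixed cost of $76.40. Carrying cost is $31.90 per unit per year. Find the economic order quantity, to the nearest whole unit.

Q* ≈ 273 cases

Annual demand D = 62.4 × 250 = 15,600.
EOQ = √(2DS / H) = √(2 × 15,600 × 76.4 / 31.9).
= √(2,383,680 / 31.9) = √74,723.511 ≈ 273.356.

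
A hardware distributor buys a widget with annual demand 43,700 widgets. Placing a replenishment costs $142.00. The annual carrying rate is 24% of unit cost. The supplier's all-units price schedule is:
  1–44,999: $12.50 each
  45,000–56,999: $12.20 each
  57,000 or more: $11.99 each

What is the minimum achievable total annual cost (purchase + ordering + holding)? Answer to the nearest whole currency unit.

Holding cost per unit per year at price C is H = 0.24·C.
For each price level, check whether its EOQ is feasible; otherwise the best quantity at that price is the breakpoint.
EOQ at $12.50 = 2033.9 (feasible in tier 1): TC = 43,700×$12.50 + (43,700/2033.9)×142 + (2033.9/2)×0.24×$12.50 = $552,351.84.
EOQ at $12.20 = 2058.8 < 45000, so use break Q=45000: TC = 43,700×$12.20 + (43,700/45000.0)×142 + (45000.0/2)×0.24×$12.20 = $599,157.90.
EOQ at $11.99 = 2076.8 < 57000, so use break Q=57000: TC = 43,700×$11.99 + (43,700/57000.0)×142 + (57000.0/2)×0.24×$11.99 = $606,083.47.
Lowest total cost among the candidates is at Q = 2033.9.

TC* ≈ $552,352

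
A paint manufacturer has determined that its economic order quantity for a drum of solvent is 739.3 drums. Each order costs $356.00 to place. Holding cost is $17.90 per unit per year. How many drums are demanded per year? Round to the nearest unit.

Invert the EOQ relation Q*² = 2DS/H.
From Q* = √(2DS/H): D = Q*²H / (2S) = 739.3² × 17.9 / (2 × 356) = 13740.877.

D ≈ 13,741 drums per year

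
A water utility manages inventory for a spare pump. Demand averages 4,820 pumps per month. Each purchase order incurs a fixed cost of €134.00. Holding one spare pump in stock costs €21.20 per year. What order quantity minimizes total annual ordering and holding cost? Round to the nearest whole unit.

Annual demand D = 4,820 × 12 = 57,840.
EOQ = √(2DS / H) = √(2 × 57,840 × 134 / 21.2).
= √(15,501,120 / 21.2) = √731,184.9057 ≈ 855.094.

Q* ≈ 855 pumps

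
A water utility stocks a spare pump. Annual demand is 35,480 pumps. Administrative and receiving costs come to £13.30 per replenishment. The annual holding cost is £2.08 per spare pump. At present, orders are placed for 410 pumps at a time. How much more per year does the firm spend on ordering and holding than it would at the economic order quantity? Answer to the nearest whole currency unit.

Extra cost ≈ £176 per year

EOQ = √(2DS/H) = √(2 × 35,480 × 13.3 / 2.08) ≈ 673.60.
Cost at Q* = (D/Q*)S + (Q*/2)H = √(2DSH) ≈ £1,401.08.
Cost at Q = 410: (35,480/410)×13.3 + (410/2)×2.08 = £1,150.94 + £426.40 = £1,577.34.
Excess = £1,577.34 − £1,401.08 = £176.25.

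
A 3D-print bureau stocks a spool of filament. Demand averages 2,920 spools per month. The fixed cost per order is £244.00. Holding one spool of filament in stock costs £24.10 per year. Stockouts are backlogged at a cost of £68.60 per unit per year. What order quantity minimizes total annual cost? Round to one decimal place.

Q* ≈ 979.2 spools

Annual demand D = 2,920 × 12 = 35,040.
With planned backorders, Q* = √(2DS/H) · √((H+B)/B).
√(2DS/H) = √(2 × 35,040 × 244 / 24.1) = 842.332.
√((H+B)/B) = √((24.1+68.6)/68.6) = 1.1625.
Q* ≈ 979.177.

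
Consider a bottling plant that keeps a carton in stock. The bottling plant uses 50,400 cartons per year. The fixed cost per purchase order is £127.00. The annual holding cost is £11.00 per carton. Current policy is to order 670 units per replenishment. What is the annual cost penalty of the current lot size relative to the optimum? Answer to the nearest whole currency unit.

EOQ = √(2DS/H) = √(2 × 50,400 × 127 / 11) ≈ 1078.79.
Cost at Q* = (D/Q*)S + (Q*/2)H = √(2DSH) ≈ £11,866.66.
Cost at Q = 670: (50,400/670)×127 + (670/2)×11 = £9,553.43 + £3,685.00 = £13,238.43.
Excess = £13,238.43 − £11,866.66 = £1,371.77.

Extra cost ≈ £1,372 per year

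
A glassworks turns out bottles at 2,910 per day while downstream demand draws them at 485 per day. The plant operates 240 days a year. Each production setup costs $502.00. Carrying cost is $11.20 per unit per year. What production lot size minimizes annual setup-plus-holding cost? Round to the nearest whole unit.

Annual demand D = 485 × 240 = 116,400.
Production build-up factor (1 − d/p) = 1 − 485/2,910 = 0.8333.
Q* = √(2DS / (H(1 − d/p))) = √(2 × 116,400 × 502 / (11.2 × 0.8333)).
= √(116,865,600 / 9.3333) ≈ 3538.547.

Q* ≈ 3,539 bottles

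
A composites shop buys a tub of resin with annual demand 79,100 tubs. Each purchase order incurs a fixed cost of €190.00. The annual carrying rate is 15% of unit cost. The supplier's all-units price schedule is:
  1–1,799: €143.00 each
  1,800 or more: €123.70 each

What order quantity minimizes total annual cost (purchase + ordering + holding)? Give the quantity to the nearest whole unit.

Q* ≈ 1,800 tubs

Holding cost per unit per year at price C is H = 0.15·C.
Candidates are each tier's EOQ (if it falls in that tier) and each price-break quantity.
EOQ at €143.00 = 1183.8 (feasible in tier 1): TC = 79,100×€143.00 + (79,100/1183.8)×190 + (1183.8/2)×0.15×€143.00 = €11,336,691.81.
EOQ at €123.70 = 1272.8 < 1800, so use break Q=1800: TC = 79,100×€123.70 + (79,100/1800.0)×190 + (1800.0/2)×0.15×€123.70 = €9,809,718.94.
Lowest total cost is €9,809,718.94 at Q = 1800.0.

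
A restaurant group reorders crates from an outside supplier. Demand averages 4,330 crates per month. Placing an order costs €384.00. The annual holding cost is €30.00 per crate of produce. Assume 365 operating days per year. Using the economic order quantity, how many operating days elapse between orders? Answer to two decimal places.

Annual demand D = 4,330 × 12 = 51,960.
Q* = √(2DS/H) = √(2 × 51,960 × 384 / 30) ≈ 1153.33.
Cycle time = Q*/D × 365 = 1153.33 / 51,960 × 365 ≈ 8.102 days.

T ≈ 8.10 days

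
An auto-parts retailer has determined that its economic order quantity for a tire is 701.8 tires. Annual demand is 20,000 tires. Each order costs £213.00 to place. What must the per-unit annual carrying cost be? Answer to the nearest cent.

H ≈ £17.30

Squaring Q* = √(2DS/H) gives Q*² = 2DS/H.
From Q* = √(2DS/H): H = 2DS / Q*² = 2 × 20,000 × 213 / 701.8² = 17.2987.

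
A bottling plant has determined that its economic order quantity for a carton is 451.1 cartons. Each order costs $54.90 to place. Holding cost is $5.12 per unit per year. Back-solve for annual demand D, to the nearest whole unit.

Squaring Q* = √(2DS/H) gives Q*² = 2DS/H.
From Q* = √(2DS/H): D = Q*²H / (2S) = 451.1² × 5.12 / (2 × 54.9) = 9488.843.

D ≈ 9,489 cartons per year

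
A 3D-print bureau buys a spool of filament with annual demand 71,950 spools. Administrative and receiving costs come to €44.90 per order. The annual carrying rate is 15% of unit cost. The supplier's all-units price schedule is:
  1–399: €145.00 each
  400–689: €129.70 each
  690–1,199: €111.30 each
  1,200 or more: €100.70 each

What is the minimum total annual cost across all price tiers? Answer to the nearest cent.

Holding cost per unit per year at price C is H = 0.15·C.
Evaluate total cost at each tier's feasible EOQ or, if the EOQ is below the tier, at the tier's minimum quantity.
Tier 1 (€145.00): EOQ = 545.0 exceeds tier's upper bound 399, so this tier is dominated.
EOQ at €129.70 = 576.3 (feasible in tier 2): TC = 71,950×€129.70 + (71,950/576.3)×44.9 + (576.3/2)×0.15×€129.70 = €9,343,126.64.
EOQ at €111.30 = 622.1 < 690, so use break Q=690: TC = 71,950×€111.30 + (71,950/690.0)×44.9 + (690.0/2)×0.15×€111.30 = €8,018,476.74.
EOQ at €100.70 = 654.0 < 1200, so use break Q=1200: TC = 71,950×€100.70 + (71,950/1200.0)×44.9 + (1200.0/2)×0.15×€100.70 = €7,257,120.13.
Lowest total cost among the candidates is at Q = 1200.0.

TC* ≈ €7,257,120.13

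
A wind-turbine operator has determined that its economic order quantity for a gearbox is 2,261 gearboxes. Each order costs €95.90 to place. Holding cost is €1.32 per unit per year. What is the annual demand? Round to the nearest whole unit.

The basic EOQ model gives Q* = √(2DS/H); rearrange for the unknown.
From Q* = √(2DS/H): D = Q*²H / (2S) = 2,261² × 1.32 / (2 × 95.9) = 35182.480.

D ≈ 35,182 gearboxes per year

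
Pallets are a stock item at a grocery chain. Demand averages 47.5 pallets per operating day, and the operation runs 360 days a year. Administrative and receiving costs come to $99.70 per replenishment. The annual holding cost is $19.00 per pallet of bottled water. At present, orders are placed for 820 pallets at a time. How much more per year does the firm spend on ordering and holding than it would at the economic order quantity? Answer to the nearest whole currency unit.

Extra cost ≈ $1,820 per year

Annual demand D = 47.5 × 360 = 17,100.
EOQ = √(2DS/H) = √(2 × 17,100 × 99.7 / 19) ≈ 423.63.
Cost at Q* = (D/Q*)S + (Q*/2)H = √(2DSH) ≈ $8,048.92.
Cost at Q = 820: (17,100/820)×99.7 + (820/2)×19 = $2,079.11 + $7,790.00 = $9,869.11.
Excess = $9,869.11 − $8,048.92 = $1,820.19.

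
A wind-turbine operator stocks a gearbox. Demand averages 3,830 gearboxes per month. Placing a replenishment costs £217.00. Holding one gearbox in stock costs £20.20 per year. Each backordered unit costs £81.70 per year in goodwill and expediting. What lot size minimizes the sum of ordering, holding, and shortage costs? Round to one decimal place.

Annual demand D = 3,830 × 12 = 45,960.
With planned backorders, Q* = √(2DS/H) · √((H+B)/B).
√(2DS/H) = √(2 × 45,960 × 217 / 20.2) = 993.709.
√((H+B)/B) = √((20.2+81.7)/81.7) = 1.1168.
Q* ≈ 1109.776.

Q* ≈ 1,109.8 gearboxes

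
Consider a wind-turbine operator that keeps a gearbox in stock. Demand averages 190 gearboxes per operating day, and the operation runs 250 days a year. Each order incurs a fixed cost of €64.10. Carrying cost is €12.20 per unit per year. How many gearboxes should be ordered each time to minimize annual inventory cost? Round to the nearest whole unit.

Annual demand D = 190 × 250 = 47,500.
EOQ = √(2DS / H) = √(2 × 47,500 × 64.1 / 12.2).
= √(6,089,500 / 12.2) = √499,139.3443 ≈ 706.498.

Q* ≈ 706 gearboxes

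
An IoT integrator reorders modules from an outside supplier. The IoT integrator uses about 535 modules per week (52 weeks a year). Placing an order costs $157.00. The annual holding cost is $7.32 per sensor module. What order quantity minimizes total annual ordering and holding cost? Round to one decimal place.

Q* ≈ 1,092.4 modules

Annual demand D = 535 × 52 = 27,820.
EOQ = √(2DS / H) = √(2 × 27,820 × 157 / 7.32).
= √(8,735,480 / 7.32) = √1,193,371.5847 ≈ 1092.415.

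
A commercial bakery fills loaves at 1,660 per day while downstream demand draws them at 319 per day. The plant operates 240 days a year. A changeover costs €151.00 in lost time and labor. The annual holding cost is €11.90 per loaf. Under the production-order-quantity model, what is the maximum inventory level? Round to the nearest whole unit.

Annual demand D = 319 × 240 = 76,560.
Production build-up factor (1 − d/p) = 1 − 319/1,660 = 0.8078.
Q* = √(2DS / (H(1 − d/p))) = √(2 × 76,560 × 151 / (11.9 × 0.8078)).
= √(23,121,120 / 9.6132) ≈ 1550.853.
Maximum inventory = Q*(1 − d/p) = 1550.853 × 0.8078 ≈ 1252.828.

I_max ≈ 1,253 loaves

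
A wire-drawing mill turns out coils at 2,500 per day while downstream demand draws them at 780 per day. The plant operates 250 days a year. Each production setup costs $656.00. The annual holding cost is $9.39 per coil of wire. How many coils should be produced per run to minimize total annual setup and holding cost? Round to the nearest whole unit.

Q* ≈ 6,293 coils

Annual demand D = 780 × 250 = 195,000.
Production build-up factor (1 − d/p) = 1 − 780/2,500 = 0.6880.
Q* = √(2DS / (H(1 − d/p))) = √(2 × 195,000 × 656 / (9.39 × 0.6880)).
= √(255,840,000 / 6.4603) ≈ 6292.992.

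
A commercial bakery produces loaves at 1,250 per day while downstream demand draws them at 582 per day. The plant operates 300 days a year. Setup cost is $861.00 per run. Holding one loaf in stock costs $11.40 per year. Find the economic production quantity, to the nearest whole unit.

Q* ≈ 7,025 loaves

Annual demand D = 582 × 300 = 174,600.
Production build-up factor (1 − d/p) = 1 − 582/1,250 = 0.5344.
Q* = √(2DS / (H(1 − d/p))) = √(2 × 174,600 × 861 / (11.4 × 0.5344)).
= √(300,661,200 / 6.0922) ≈ 7025.109.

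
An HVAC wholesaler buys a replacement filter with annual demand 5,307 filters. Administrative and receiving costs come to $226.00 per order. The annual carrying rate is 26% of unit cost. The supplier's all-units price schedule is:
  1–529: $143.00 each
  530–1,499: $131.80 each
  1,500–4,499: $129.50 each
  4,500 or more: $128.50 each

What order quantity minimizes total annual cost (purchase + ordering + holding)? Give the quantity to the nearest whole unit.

Q* ≈ 530 filters

Holding cost per unit per year at price C is H = 0.26·C.
Candidates are each tier's EOQ (if it falls in that tier) and each price-break quantity.
EOQ at $143.00 = 254.0 (feasible in tier 1): TC = 5,307×$143.00 + (5,307/254.0)×226 + (254.0/2)×0.26×$143.00 = $768,344.84.
EOQ at $131.80 = 264.6 < 530, so use break Q=530: TC = 5,307×$131.80 + (5,307/530.0)×226 + (530.0/2)×0.26×$131.80 = $710,806.60.
EOQ at $129.50 = 266.9 < 1500, so use break Q=1500: TC = 5,307×$129.50 + (5,307/1500.0)×226 + (1500.0/2)×0.26×$129.50 = $713,308.59.
EOQ at $128.50 = 268.0 < 4500, so use break Q=4500: TC = 5,307×$128.50 + (5,307/4500.0)×226 + (4500.0/2)×0.26×$128.50 = $757,388.53.
Lowest total cost is $710,806.60 at Q = 530.0.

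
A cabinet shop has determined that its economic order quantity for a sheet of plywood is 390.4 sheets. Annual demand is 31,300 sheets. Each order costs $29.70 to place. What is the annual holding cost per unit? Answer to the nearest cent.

Invert the EOQ relation Q*² = 2DS/H.
From Q* = √(2DS/H): H = 2DS / Q*² = 2 × 31,300 × 29.7 / 390.4² = 12.1986.

H ≈ $12.20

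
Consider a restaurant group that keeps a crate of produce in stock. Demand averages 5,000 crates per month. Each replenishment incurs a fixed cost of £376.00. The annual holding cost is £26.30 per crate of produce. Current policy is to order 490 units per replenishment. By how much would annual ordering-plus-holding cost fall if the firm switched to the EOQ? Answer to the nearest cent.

Annual demand D = 5,000 × 12 = 60,000.
EOQ = √(2DS/H) = √(2 × 60,000 × 376 / 26.3) ≈ 1309.81.
Cost at Q* = (D/Q*)S + (Q*/2)H = √(2DSH) ≈ £34,447.87.
Cost at Q = 490: (60,000/490)×376 + (490/2)×26.3 = £46,040.82 + £6,443.50 = £52,484.32.
Excess = £52,484.32 − £34,447.87 = £18,036.44.

Extra cost ≈ £18,036.44 per year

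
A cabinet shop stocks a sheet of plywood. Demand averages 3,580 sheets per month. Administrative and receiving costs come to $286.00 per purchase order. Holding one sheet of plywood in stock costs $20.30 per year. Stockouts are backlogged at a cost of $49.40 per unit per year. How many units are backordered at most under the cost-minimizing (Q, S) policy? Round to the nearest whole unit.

S* ≈ 381 sheets

Annual demand D = 3,580 × 12 = 42,960.
With planned backorders, Q* = √(2DS/H) · √((H+B)/B).
√(2DS/H) = √(2 × 42,960 × 286 / 20.3) = 1100.227.
√((H+B)/B) = √((20.3+49.4)/49.4) = 1.1878.
Q* ≈ 1306.878.
S* = Q* · H/(H+B) = 1306.878 × 20.3/69.7 ≈ 380.626.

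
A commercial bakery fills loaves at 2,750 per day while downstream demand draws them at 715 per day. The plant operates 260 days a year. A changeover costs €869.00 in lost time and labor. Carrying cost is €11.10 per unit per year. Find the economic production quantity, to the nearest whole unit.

Q* ≈ 6,272 loaves

Annual demand D = 715 × 260 = 185,900.
Production build-up factor (1 − d/p) = 1 − 715/2,750 = 0.7400.
Q* = √(2DS / (H(1 − d/p))) = √(2 × 185,900 × 869 / (11.1 × 0.7400)).
= √(323,094,200 / 8.214) ≈ 6271.728.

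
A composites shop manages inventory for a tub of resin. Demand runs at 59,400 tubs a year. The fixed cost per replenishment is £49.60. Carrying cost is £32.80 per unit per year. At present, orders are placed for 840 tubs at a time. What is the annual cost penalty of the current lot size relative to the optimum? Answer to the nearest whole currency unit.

Extra cost ≈ £3,381 per year

EOQ = √(2DS/H) = √(2 × 59,400 × 49.6 / 32.8) ≈ 423.85.
Cost at Q* = (D/Q*)S + (Q*/2)H = √(2DSH) ≈ £13,902.28.
Cost at Q = 840: (59,400/840)×49.6 + (840/2)×32.8 = £3,507.43 + £13,776.00 = £17,283.43.
Excess = £17,283.43 − £13,902.28 = £3,381.15.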